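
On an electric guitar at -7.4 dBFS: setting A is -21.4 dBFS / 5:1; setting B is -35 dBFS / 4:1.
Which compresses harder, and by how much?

A: 14 dB over, compressed to 2.8 dB over, so 11.2 dB of GR.
B: 27.6 dB over, compressed to 6.9 dB over, so 20.7 dB of GR.
Difference: 9.5 dB in favour of B.

B, by 9.5 dB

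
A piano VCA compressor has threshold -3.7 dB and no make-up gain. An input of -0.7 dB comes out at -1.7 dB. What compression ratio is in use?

1.5:1

Input overshoot = -0.7 − (-3.7) = 3 dB; output overshoot = -1.7 − (-3.7) = 2 dB.
Ratio = 3 / 2 = 1.5.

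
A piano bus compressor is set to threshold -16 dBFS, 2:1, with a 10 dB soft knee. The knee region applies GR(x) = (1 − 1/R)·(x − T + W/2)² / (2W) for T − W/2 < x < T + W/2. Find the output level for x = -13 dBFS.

-14.6 dBFS

x − T + W/2 = -13 − (-16) + 5 = 8.
GR = (1 − 1/2) × 8² / 20 = 0.5 × 64 / 20 = 1.6 dB.
Output = -13 − 1.6 = -14.6 dBFS.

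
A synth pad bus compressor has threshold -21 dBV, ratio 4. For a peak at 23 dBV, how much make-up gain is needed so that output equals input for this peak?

33 dB

Overshoot 44 dB → 44/4 = 11 dB after compression, so the compressed level is -21 + 11 = -10 dBV.
Make-up = target − compressed = 23 − (-10) = 33 dB.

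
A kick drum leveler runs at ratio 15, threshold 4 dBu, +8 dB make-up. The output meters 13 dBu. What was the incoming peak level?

Stripping the +8 dB make-up gives 5 dBu at the gain stage.
That's 1 dB above the 4 dBu threshold.
Input overshoot = R × output overshoot = 15 dB → input = 4 + 15 = 19 dBu.

19 dBu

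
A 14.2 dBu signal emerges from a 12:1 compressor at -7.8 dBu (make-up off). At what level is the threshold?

Let T be the threshold. Output overshoot = (input overshoot)/R, so -7.8 − T = (14.2 − T)/12.
12·(-7.8 − T) = 14.2 − T → 11·T = -93.6 − 14.2 = -107.8.
T = -107.8/11 = -9.8 dBu.

-9.8 dBu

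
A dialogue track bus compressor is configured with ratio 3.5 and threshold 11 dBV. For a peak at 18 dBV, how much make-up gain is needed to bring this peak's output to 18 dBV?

The peak compresses to 11 + 7/3.5 = 13 dBV.
To reach 18 dBV requires 18 − 13 = 5 dB of make-up.

5 dB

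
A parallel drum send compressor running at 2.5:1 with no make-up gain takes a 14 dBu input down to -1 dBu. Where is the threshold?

-11 dBu

Gain reduction = 14 − (-1) = 15 dB; output overshoot = GR / (R − 1) = 15 / 1.5 = 10 dB.
Threshold = output − output overshoot = -1 − 10 = -11 dBu.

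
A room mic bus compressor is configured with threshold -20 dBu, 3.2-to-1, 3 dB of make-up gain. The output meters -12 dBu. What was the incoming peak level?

-4 dBu

Remove make-up: -12 − 3 = -15 dBu.
Post-compression overshoot = -15 − (-20) = 5 dB.
Input overshoot = R × output overshoot = 16 dB → input = -20 + 16 = -4 dBu.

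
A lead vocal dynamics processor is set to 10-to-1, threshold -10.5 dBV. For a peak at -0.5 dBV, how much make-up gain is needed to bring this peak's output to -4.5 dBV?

Without make-up, output = threshold + overshoot/10 = -10.5 + 1 = -9.5 dBV.
Gap to target: 5 dB.

5 dB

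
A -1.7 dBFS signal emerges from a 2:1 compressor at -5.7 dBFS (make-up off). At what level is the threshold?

Input is 8 dB above T (since output overshoot × R = input overshoot: (-5.7 − T)·2 = -1.7 − T gives T = -9.7 dBFS).
Check: -9.7 + (-1.7 − (-9.7))/2 = -9.7 + 4 = -5.7 dBFS. ✓

-9.7 dBFS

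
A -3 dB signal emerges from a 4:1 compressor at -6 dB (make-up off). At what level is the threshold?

-7 dB

Gain reduction = -3 − (-6) = 3 dB; output overshoot = GR / (R − 1) = 3 / 3 = 1 dB.
Threshold = output − output overshoot = -6 − 1 = -7 dB.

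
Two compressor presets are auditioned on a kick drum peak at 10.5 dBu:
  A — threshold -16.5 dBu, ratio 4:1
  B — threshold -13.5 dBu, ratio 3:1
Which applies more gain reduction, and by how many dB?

A: GR = 27 − 27/4 = 20.25 dB.
B: GR = 24 − 24/3 = 16 dB.
Difference: 4.25 dB in favour of A.

A, by 4.25 dB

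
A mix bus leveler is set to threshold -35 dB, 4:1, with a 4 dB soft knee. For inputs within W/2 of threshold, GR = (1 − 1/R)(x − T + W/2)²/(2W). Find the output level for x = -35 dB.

x − T + W/2 = -35 − (-35) + 2 = 2.
GR = (1 − 1/4) × 2² / 8 = 0.75 × 4 / 8 = 0.375 dB.
Output = -35 − 0.375 = -35.375 dB.

-35.375 dB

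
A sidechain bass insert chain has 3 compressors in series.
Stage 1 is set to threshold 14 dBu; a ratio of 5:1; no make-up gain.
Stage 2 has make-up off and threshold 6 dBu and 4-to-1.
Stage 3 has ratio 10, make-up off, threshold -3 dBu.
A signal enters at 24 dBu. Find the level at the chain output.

Stage 1: 24 dBu is 10 dB over 14 dBu; at 5:1 that becomes 2 dB over, giving 16 dBu.
Stage 2: overshoot 10 dB → 10/4 = 2.5 dB → 8.5 dBu.
Stage 3: 8.5 dBu is 11.5 dB over -3 dBu; at 10:1 that becomes 1.15 dB over, giving -1.85 dBu.

-1.85 dBu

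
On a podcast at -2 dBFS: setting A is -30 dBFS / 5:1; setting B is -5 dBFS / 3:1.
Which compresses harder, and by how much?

A, by 20.4 dB

A: overshoot 28 dB → output overshoot 5.6 dB → GR 22.4 dB.
B: overshoot 3 dB → output overshoot 1 dB → GR 2 dB.
A reduces 20.4 dB more.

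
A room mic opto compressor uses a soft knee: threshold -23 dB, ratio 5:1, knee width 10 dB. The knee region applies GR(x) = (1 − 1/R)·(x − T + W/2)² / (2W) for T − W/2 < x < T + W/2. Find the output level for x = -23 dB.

-24 dB

x − T + W/2 = -23 − (-23) + 5 = 5.
GR = (1 − 1/5) × 5² / 20 = 0.8 × 25 / 20 = 1 dB.
Output = -23 − 1 = -24 dB.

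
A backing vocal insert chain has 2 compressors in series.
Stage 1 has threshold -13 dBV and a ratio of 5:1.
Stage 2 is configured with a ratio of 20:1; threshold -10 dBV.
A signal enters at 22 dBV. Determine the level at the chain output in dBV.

-9.8 dBV

Stage 1: overshoot 35 dB → 35/5 = 7 dB → -6 dBV.
Stage 2: -6 dBV is 4 dB over -10 dBV; at 20:1 that becomes 0.2 dB over, giving -9.8 dBV.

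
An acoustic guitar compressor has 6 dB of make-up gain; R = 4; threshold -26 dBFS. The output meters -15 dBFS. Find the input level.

Before make-up, the level was -15 − 6 = -21 dBFS.
That's 5 dB above the -26 dBFS threshold.
Before 4:1 compression the overshoot was 5 × 4 = 20 dB, so input = -26 + 20 = -6 dBFS.

-6 dBFS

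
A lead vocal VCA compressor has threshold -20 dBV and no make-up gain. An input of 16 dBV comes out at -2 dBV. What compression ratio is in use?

2:1

Input overshoot = 16 − (-20) = 36 dB; output overshoot = -2 − (-20) = 18 dB.
Ratio = 36 / 18 = 2.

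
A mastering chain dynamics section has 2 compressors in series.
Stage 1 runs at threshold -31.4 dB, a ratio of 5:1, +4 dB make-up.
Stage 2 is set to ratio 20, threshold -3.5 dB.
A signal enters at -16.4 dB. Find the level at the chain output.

-24.4 dB

Stage 1: -16.4 dB is 15 dB over -31.4 dB; at 5:1 that becomes 3 dB over, giving -28.4 dB; +4 dB make-up → -24.4 dB.
Stage 2: -24.4 dB is at or below the -3.5 dB threshold — no compression; output -24.4 dB.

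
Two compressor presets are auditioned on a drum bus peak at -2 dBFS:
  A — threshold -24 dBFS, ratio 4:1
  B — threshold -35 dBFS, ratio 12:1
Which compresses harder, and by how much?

B, by 13.75 dB

A: GR = 22 − 22/4 = 16.5 dB.
B: GR = 33 − 33/12 = 30.25 dB.
B reduces 13.75 dB more.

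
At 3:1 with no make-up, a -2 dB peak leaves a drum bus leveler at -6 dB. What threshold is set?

Gain reduction = -2 − (-6) = 4 dB; output overshoot = GR / (R − 1) = 4 / 2 = 2 dB.
Threshold = output − output overshoot = -6 − 2 = -8 dB.

-8 dB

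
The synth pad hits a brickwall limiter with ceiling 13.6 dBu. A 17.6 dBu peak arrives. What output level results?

13.6 dBu

A brickwall limiter is an ∞:1 compressor: any input above the ceiling is clamped to 13.6 dBu.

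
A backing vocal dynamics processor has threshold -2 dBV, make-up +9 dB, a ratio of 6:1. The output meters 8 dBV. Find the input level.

4 dBV

Stripping the +9 dB make-up gives -1 dBV at the gain stage.
Post-compression overshoot = -1 − (-2) = 1 dB.
Undo the ratio: input overshoot = 1 × 6 = 6 dB, giving input = 4 dBV.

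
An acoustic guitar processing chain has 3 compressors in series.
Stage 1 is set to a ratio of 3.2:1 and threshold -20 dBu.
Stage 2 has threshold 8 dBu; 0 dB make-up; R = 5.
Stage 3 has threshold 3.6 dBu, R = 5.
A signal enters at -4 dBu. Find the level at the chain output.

Stage 1: 16 dB above -20 dBu, reduced 3.2:1 to 5 dB above → -15 dBu.
Stage 2: below threshold (-15 ≤ 8); passes unchanged; output -15 dBu.
Stage 3: below threshold (-15 ≤ 3.6); passes unchanged; output -15 dBu.

-15 dBu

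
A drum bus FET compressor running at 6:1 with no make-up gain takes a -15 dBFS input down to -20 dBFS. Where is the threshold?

Let T be the threshold. Output overshoot = (input overshoot)/R, so -20 − T = (-15 − T)/6.
6·(-20 − T) = -15 − T → 5·T = -120 − (-15) = -105.
T = -105/5 = -21 dBFS.

-21 dBFS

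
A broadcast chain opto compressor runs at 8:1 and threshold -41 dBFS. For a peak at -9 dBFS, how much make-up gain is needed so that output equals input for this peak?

28 dB

Without make-up, output = threshold + overshoot/8 = -41 + 4 = -37 dBFS.
Gap to target: 28 dB.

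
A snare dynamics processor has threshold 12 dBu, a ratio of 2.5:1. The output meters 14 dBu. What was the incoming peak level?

That's 2 dB above the 12 dBu threshold.
Before 2.5:1 compression the overshoot was 2 × 2.5 = 5 dB, so input = 12 + 5 = 17 dBu.

17 dBu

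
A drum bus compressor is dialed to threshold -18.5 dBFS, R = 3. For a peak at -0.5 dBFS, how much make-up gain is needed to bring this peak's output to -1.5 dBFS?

Without make-up, output = threshold + overshoot/3 = -18.5 + 6 = -12.5 dBFS.
Gap to target: 11 dB.

11 dB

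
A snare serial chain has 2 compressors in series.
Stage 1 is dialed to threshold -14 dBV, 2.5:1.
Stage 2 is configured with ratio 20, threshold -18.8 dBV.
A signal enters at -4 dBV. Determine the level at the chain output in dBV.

-18.36 dBV

Stage 1: 10 dB above -14 dBV, reduced 2.5:1 to 4 dB above → -10 dBV.
Stage 2: overshoot 8.8 dB → 8.8/20 = 0.44 dB → -18.36 dBV.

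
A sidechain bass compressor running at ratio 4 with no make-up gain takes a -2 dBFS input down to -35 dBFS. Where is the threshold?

Input is 44 dB above T (since output overshoot × R = input overshoot: (-35 − T)·4 = -2 − T gives T = -46 dBFS).
Check: -46 + (-2 − (-46))/4 = -46 + 11 = -35 dBFS. ✓

-46 dBFS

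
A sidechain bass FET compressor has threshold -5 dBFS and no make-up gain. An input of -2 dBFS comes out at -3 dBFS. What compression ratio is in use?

Input overshoot = -2 − (-5) = 3 dB; output overshoot = -3 − (-5) = 2 dB.
Ratio = 3 / 2 = 1.5.

1.5:1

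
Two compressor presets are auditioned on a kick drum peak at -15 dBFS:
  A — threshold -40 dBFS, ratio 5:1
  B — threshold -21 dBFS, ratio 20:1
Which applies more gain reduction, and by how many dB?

A: 25 dB over, compressed to 5 dB over, so 20 dB of GR.
B: 6 dB over, compressed to 0.3 dB over, so 5.7 dB of GR.
A reduces 14.3 dB more.

A, by 14.3 dB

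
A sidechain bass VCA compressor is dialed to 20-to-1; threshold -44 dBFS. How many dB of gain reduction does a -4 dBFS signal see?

The signal is 40 dB above threshold.
After 20:1 compression the overshoot becomes 40/20 = 2 dB.
GR = overshoot in − overshoot out = 40 − 2 = 38 dB.

38 dB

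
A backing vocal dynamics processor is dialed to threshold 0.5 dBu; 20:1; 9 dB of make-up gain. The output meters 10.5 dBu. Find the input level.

Before make-up, the level was 10.5 − 9 = 1.5 dBu.
Post-compression overshoot = 1.5 − 0.5 = 1 dB.
Input overshoot = R × output overshoot = 20 dB → input = 0.5 + 20 = 20.5 dBu.

20.5 dBu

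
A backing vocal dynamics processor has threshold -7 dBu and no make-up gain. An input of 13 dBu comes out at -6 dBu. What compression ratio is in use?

20:1

Input overshoot = 13 − (-7) = 20 dB; output overshoot = -6 − (-7) = 1 dB.
Ratio = 20 / 1 = 20.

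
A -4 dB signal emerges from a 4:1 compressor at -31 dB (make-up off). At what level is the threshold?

-40 dB

Let T be the threshold. Output overshoot = (input overshoot)/R, so -31 − T = (-4 − T)/4.
4·(-31 − T) = -4 − T → 3·T = -124 − (-4) = -120.
T = -120/3 = -40 dB.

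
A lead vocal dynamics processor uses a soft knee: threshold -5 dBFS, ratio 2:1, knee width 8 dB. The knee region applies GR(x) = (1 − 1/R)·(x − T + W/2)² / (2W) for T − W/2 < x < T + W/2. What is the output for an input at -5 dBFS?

x − T + W/2 = -5 − (-5) + 4 = 4.
GR = (1 − 1/2) × 4² / 16 = 0.5 × 16 / 16 = 0.5 dB.
Output = -5 − 0.5 = -5.5 dBFS.

-5.5 dBFS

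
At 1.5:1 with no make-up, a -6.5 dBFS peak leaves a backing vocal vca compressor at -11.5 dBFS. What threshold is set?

-21.5 dBFS

Gain reduction = -6.5 − (-11.5) = 5 dB; output overshoot = GR / (R − 1) = 5 / 0.5 = 10 dB.
Threshold = output − output overshoot = -11.5 − 10 = -21.5 dBFS.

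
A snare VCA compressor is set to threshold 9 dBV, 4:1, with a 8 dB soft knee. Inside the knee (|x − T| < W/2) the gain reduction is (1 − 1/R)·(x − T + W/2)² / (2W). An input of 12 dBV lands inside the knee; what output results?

x − T + W/2 = 12 − 9 + 4 = 7.
GR = (1 − 1/4) × 7² / 16 = 0.75 × 49 / 16 = 2.296875 dB.
Output = 12 − 2.296875 = 9.703125 dBV.

9.703125 dBV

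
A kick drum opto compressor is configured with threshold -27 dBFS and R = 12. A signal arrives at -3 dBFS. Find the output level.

-25 dBFS

Overshoot: -3 − (-27) = 24 dB.
At 12:1 the overshoot is divided by 12, leaving 2 dB above threshold.
So the level is -27 + 2 = -25 dBFS.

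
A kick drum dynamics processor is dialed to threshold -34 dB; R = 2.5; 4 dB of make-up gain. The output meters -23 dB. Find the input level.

Remove make-up: -23 − 4 = -27 dB.
Post-compression overshoot = -27 − (-34) = 7 dB.
Input overshoot = R × output overshoot = 17.5 dB → input = -34 + 17.5 = -16.5 dB.

-16.5 dB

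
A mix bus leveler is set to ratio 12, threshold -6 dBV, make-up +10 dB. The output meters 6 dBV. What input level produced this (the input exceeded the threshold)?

18 dBV

Stripping the +10 dB make-up gives -4 dBV at the gain stage.
Post-compression overshoot = -4 − (-6) = 2 dB.
Input overshoot = R × output overshoot = 24 dB → input = -6 + 24 = 18 dBV.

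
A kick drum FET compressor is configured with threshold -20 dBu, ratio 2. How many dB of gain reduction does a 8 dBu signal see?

14 dB

The signal is 28 dB above threshold.
A 2:1 ratio leaves 14 dB of that excess.
Gain reduction = 28 − 14 = 14 dB.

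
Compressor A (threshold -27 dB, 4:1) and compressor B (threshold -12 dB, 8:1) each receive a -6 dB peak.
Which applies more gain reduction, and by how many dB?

A: overshoot 21 dB → output overshoot 5.25 dB → GR 15.75 dB.
B: overshoot 6 dB → output overshoot 0.75 dB → GR 5.25 dB.
A applies 10.5 dB more gain reduction.

A, by 10.5 dB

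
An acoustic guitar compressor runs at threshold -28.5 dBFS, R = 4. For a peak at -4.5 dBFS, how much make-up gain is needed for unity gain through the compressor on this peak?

The peak compresses to -28.5 + 24/4 = -22.5 dBFS.
To reach -4.5 dBFS requires -4.5 − (-22.5) = 18 dB of make-up.

18 dB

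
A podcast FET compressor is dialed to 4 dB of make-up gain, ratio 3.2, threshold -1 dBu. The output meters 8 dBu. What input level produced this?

Remove make-up: 8 − 4 = 4 dBu.
Post-compression overshoot = 4 − (-1) = 5 dB.
Undo the ratio: input overshoot = 5 × 3.2 = 16 dB, giving input = 15 dBu.

15 dBu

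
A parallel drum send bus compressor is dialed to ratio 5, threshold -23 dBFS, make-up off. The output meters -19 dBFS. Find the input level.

Post-compression overshoot = -19 − (-23) = 4 dB.
Before 5:1 compression the overshoot was 4 × 5 = 20 dB, so input = -23 + 20 = -3 dBFS.

-3 dBFS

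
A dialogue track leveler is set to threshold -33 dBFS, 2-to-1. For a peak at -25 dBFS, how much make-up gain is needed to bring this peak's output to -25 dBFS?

4 dB

The peak compresses to -33 + 8/2 = -29 dBFS.
To reach -25 dBFS requires -25 − (-29) = 4 dB of make-up.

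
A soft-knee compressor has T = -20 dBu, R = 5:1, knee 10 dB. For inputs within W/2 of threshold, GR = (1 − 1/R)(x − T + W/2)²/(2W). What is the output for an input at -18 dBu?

x − T + W/2 = -18 − (-20) + 5 = 7.
GR = (1 − 1/5) × 7² / 20 = 0.8 × 49 / 20 = 1.96 dB.
Output = -18 − 1.96 = -19.96 dBu.

-19.96 dBu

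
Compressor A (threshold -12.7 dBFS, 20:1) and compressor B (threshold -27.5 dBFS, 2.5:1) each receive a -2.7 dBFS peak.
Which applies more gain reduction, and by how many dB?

A: overshoot 10 dB → output overshoot 0.5 dB → GR 9.5 dB.
B: overshoot 24.8 dB → output overshoot 9.92 dB → GR 14.88 dB.
Difference: 5.38 dB in favour of B.

B, by 5.38 dB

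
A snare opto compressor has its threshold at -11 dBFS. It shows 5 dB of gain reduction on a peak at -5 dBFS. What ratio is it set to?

6:1

Input overshoot = -5 − (-11) = 6 dB.
Output overshoot = 6 − 5 = 1 dB.
Ratio = input overshoot / output overshoot = 6 / 1 = 6.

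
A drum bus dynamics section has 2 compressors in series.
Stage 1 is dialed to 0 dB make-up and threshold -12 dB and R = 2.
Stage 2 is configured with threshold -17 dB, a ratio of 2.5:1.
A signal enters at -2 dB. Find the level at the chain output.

-13 dB

Stage 1: -2 dB is 10 dB over -12 dB; at 2:1 that becomes 5 dB over, giving -7 dB.
Stage 2: overshoot 10 dB → 10/2.5 = 4 dB → -13 dB.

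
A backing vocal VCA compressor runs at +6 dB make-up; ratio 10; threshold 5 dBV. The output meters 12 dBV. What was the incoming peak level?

15 dBV

Before make-up, the level was 12 − 6 = 6 dBV.
The compressed level sits 6 − 5 = 1 dB over threshold.
Undo the ratio: input overshoot = 1 × 10 = 10 dB, giving input = 15 dBV.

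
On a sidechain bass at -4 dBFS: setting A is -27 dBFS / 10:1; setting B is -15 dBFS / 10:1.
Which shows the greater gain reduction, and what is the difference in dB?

A: 23 dB over, compressed to 2.3 dB over, so 20.7 dB of GR.
B: 11 dB over, compressed to 1.1 dB over, so 9.9 dB of GR.
A applies 10.8 dB more gain reduction.

A, by 10.8 dB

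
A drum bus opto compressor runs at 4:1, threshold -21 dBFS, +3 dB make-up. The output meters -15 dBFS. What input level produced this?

Remove make-up: -15 − 3 = -18 dBFS.
The compressed level sits -18 − (-21) = 3 dB over threshold.
Undo the ratio: input overshoot = 3 × 4 = 12 dB, giving input = -9 dBFS.

-9 dBFS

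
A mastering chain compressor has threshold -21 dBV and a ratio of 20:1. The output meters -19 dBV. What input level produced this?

19 dBV

That's 2 dB above the -21 dBV threshold.
Before 20:1 compression the overshoot was 2 × 20 = 40 dB, so input = -21 + 40 = 19 dBV.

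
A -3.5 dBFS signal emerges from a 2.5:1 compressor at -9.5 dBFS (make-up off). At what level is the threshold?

Let T be the threshold. Output overshoot = (input overshoot)/R, so -9.5 − T = (-3.5 − T)/2.5.
2.5·(-9.5 − T) = -3.5 − T → 1.5·T = -23.75 − (-3.5) = -20.25.
T = -20.25/1.5 = -13.5 dBFS.

-13.5 dBFS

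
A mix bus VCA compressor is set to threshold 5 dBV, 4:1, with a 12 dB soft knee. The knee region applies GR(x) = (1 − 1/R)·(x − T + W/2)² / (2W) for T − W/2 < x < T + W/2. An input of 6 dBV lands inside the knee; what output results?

x − T + W/2 = 6 − 5 + 6 = 7.
GR = (1 − 1/4) × 7² / 24 = 0.75 × 49 / 24 = 1.53125 dB.
Output = 6 − 1.53125 = 4.46875 dBV.

4.46875 dBV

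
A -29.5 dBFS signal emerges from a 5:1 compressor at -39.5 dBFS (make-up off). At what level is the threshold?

Let T be the threshold. Output overshoot = (input overshoot)/R, so -39.5 − T = (-29.5 − T)/5.
5·(-39.5 − T) = -29.5 − T → 4·T = -197.5 − (-29.5) = -168.
T = -168/4 = -42 dBFS.

-42 dBFS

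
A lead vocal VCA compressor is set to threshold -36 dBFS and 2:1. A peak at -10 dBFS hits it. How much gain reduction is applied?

13 dB

The signal is 26 dB above threshold.
A 2:1 ratio leaves 13 dB of that excess.
So the signal is attenuated by 26 − 13 = 13 dB.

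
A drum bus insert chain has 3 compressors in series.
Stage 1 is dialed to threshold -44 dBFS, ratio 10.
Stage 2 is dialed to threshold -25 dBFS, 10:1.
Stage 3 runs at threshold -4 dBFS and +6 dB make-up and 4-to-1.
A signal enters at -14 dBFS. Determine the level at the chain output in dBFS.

Stage 1: -14 dBFS is 30 dB over -44 dBFS; at 10:1 that becomes 3 dB over, giving -41 dBFS.
Stage 2: -41 dBFS is at or below the -25 dBFS threshold — no compression; output -41 dBFS.
Stage 3: -41 dBFS ≤ -4 dBFS, so stage 3 doesn't engage; make-up brings it to -35 dBFS.

-35 dBFS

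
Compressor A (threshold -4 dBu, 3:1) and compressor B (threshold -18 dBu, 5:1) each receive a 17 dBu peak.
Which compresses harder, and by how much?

A: overshoot 21 dB → output overshoot 7 dB → GR 14 dB.
B: overshoot 35 dB → output overshoot 7 dB → GR 28 dB.
B applies 14 dB more gain reduction.

B, by 14 dB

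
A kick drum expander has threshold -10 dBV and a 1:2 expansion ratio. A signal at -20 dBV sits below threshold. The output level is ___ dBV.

-30 dBV

Below threshold, a 1:2 expander applies gain = (2−1)×(T − x) of attenuation.
(2−1) × 10 = 10 dB, so output = -20 − 10 = -30 dBV.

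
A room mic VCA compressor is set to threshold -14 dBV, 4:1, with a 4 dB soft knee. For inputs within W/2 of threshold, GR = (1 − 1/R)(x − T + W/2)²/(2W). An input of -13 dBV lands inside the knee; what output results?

-13.84375 dBV

x − T + W/2 = -13 − (-14) + 2 = 3.
GR = (1 − 1/4) × 3² / 8 = 0.75 × 9 / 8 = 0.84375 dB.
Output = -13 − 0.84375 = -13.84375 dBV.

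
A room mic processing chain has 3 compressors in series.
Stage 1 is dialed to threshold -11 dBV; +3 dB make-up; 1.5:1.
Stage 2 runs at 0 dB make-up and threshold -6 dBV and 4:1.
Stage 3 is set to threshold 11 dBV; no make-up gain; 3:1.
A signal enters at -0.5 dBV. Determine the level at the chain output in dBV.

Stage 1: overshoot 10.5 dB → 10.5/1.5 = 7 dB → -4 dBV; +3 dB make-up → -1 dBV.
Stage 2: overshoot 5 dB → 5/4 = 1.25 dB → -4.75 dBV.
Stage 3: below threshold (-4.75 ≤ 11); passes unchanged; output -4.75 dBV.

-4.75 dBV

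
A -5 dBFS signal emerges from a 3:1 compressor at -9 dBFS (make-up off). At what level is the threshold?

-11 dBFS

Let T be the threshold. Output overshoot = (input overshoot)/R, so -9 − T = (-5 − T)/3.
3·(-9 − T) = -5 − T → 2·T = -27 − (-5) = -22.
T = -22/2 = -11 dBFS.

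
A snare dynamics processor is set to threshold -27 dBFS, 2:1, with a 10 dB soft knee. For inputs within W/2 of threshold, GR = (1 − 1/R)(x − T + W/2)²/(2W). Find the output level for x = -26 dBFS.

x − T + W/2 = -26 − (-27) + 5 = 6.
GR = (1 − 1/2) × 6² / 20 = 0.5 × 36 / 20 = 0.9 dB.
Output = -26 − 0.9 = -26.9 dBFS.

-26.9 dBFS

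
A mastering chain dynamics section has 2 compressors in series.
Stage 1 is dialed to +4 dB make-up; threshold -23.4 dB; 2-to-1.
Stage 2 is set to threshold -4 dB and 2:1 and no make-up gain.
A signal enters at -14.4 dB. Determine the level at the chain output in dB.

-14.9 dB

Stage 1: overshoot 9 dB → 9/2 = 4.5 dB → -18.9 dB; +4 dB make-up → -14.9 dB.
Stage 2: -14.9 dB ≤ -4 dB, so stage 2 doesn't engage; output -14.9 dB.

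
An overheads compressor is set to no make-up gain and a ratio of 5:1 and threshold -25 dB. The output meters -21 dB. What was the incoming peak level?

-5 dB

Post-compression overshoot = -21 − (-25) = 4 dB.
Input overshoot = R × output overshoot = 20 dB → input = -25 + 20 = -5 dB.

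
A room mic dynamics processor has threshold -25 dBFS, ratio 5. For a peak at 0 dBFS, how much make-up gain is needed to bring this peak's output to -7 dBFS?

13 dB

The peak compresses to -25 + 25/5 = -20 dBFS.
To reach -7 dBFS requires -7 − (-20) = 13 dB of make-up.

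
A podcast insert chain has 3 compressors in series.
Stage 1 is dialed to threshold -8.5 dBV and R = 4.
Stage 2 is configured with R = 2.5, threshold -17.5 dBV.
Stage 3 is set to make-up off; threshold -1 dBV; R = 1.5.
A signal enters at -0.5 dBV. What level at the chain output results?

Stage 1: -0.5 dBV is 8 dB over -8.5 dBV; at 4:1 that becomes 2 dB over, giving -6.5 dBV.
Stage 2: -6.5 dBV is 11 dB over -17.5 dBV; at 2.5:1 that becomes 4.4 dB over, giving -13.1 dBV.
Stage 3: below threshold (-13.1 ≤ -1); passes unchanged; output -13.1 dBV.

-13.1 dBV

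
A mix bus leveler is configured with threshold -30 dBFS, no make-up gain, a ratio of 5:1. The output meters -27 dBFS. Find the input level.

-15 dBFS

That's 3 dB above the -30 dBFS threshold.
Before 5:1 compression the overshoot was 3 × 5 = 15 dB, so input = -30 + 15 = -15 dBFS.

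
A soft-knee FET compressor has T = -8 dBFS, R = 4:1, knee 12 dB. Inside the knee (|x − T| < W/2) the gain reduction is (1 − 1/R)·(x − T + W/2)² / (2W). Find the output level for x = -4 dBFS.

x − T + W/2 = -4 − (-8) + 6 = 10.
GR = (1 − 1/4) × 10² / 24 = 0.75 × 100 / 24 = 3.125 dB.
Output = -4 − 3.125 = -7.125 dBFS.

-7.125 dBFS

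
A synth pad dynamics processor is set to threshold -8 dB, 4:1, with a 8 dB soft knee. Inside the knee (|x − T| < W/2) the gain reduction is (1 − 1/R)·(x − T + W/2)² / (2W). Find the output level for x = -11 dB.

x − T + W/2 = -11 − (-8) + 4 = 1.
GR = (1 − 1/4) × 1² / 16 = 0.75 × 1 / 16 = 0.046875 dB.
Output = -11 − 0.046875 = -11.046875 dB.

-11.046875 dB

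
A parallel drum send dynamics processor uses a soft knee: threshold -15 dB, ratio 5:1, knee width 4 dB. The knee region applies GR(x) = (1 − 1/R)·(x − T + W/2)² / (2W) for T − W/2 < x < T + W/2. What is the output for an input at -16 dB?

x − T + W/2 = -16 − (-15) + 2 = 1.
GR = (1 − 1/5) × 1² / 8 = 0.8 × 1 / 8 = 0.1 dB.
Output = -16 − 0.1 = -16.1 dB.

-16.1 dB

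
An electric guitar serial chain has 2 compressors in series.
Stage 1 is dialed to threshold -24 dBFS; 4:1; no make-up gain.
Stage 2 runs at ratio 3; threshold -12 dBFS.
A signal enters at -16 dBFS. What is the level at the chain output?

-22 dBFS

Stage 1: -16 dBFS is 8 dB over -24 dBFS; at 4:1 that becomes 2 dB over, giving -22 dBFS.
Stage 2: -22 dBFS ≤ -12 dBFS, so stage 2 doesn't engage; output -22 dBFS.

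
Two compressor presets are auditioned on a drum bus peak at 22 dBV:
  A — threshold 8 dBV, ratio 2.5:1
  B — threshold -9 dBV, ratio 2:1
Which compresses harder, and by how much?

B, by 7.1 dB

A: overshoot 14 dB → output overshoot 5.6 dB → GR 8.4 dB.
B: overshoot 31 dB → output overshoot 15.5 dB → GR 15.5 dB.
B reduces 7.1 dB more.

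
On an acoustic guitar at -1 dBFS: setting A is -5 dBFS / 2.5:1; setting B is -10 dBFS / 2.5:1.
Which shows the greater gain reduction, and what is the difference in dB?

B, by 3 dB

A: overshoot 4 dB → output overshoot 1.6 dB → GR 2.4 dB.
B: overshoot 9 dB → output overshoot 3.6 dB → GR 5.4 dB.
B reduces 3 dB more.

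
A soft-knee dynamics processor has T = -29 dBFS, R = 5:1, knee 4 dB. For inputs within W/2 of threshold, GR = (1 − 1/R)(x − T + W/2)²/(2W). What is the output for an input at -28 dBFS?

-28.9 dBFS

x − T + W/2 = -28 − (-29) + 2 = 3.
GR = (1 − 1/5) × 3² / 8 = 0.8 × 9 / 8 = 0.9 dB.
Output = -28 − 0.9 = -28.9 dBFS.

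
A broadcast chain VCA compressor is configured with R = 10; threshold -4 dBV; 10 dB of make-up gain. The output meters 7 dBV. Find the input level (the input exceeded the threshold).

6 dBV

Before make-up, the level was 7 − 10 = -3 dBV.
That's 1 dB above the -4 dBV threshold.
Undo the ratio: input overshoot = 1 × 10 = 10 dB, giving input = 6 dBV.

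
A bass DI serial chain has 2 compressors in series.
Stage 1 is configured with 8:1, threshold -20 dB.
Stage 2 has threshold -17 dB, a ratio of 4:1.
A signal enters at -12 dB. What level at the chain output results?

-19 dB

Stage 1: overshoot 8 dB → 8/8 = 1 dB → -19 dB.
Stage 2: -19 dB ≤ -17 dB, so stage 2 doesn't engage; output -19 dB.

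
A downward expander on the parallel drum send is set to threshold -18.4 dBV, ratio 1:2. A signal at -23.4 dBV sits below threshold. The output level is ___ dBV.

Below threshold, a 1:2 expander applies gain = (2−1)×(T − x) of attenuation.
(2−1) × 5 = 5 dB, so output = -23.4 − 5 = -28.4 dBV.

-28.4 dBV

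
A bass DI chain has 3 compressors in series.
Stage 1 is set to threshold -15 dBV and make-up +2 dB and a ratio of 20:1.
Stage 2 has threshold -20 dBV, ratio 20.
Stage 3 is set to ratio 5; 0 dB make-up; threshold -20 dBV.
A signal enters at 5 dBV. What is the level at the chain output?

-19.92 dBV

Stage 1: 5 dBV is 20 dB over -15 dBV; at 20:1 that becomes 1 dB over, giving -14 dBV; +2 dB make-up → -12 dBV.
Stage 2: overshoot 8 dB → 8/20 = 0.4 dB → -19.6 dBV.
Stage 3: overshoot 0.4 dB → 0.4/5 = 0.08 dB → -19.92 dBV.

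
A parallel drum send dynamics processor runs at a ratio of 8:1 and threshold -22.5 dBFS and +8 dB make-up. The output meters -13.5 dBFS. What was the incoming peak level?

Remove make-up: -13.5 − 8 = -21.5 dBFS.
The compressed level sits -21.5 − (-22.5) = 1 dB over threshold.
Before 8:1 compression the overshoot was 1 × 8 = 8 dB, so input = -22.5 + 8 = -14.5 dBFS.

-14.5 dBFS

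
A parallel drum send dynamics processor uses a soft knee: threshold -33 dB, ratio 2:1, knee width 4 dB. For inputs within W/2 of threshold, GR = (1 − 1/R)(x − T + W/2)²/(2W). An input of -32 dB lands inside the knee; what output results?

-32.5625 dB

x − T + W/2 = -32 − (-33) + 2 = 3.
GR = (1 − 1/2) × 3² / 8 = 0.5 × 9 / 8 = 0.5625 dB.
Output = -32 − 0.5625 = -32.5625 dB.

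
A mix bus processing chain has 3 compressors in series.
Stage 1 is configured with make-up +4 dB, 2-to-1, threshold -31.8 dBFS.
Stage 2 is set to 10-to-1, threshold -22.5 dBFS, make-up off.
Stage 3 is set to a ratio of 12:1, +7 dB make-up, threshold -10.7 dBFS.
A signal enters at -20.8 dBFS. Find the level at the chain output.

Stage 1: -20.8 dBFS is 11 dB over -31.8 dBFS; at 2:1 that becomes 5.5 dB over, giving -26.3 dBFS; +4 dB make-up → -22.3 dBFS.
Stage 2: overshoot 0.2 dB → 0.2/10 = 0.02 dB → -22.48 dBFS.
Stage 3: below threshold (-22.48 ≤ -10.7); passes unchanged; make-up brings it to -15.48 dBFS.

-15.48 dBFS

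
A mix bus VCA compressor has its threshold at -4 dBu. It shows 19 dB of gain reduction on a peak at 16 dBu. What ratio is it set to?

Input overshoot = 16 − (-4) = 20 dB.
Output overshoot = 20 − 19 = 1 dB.
Ratio = input overshoot / output overshoot = 20 / 1 = 20.

20:1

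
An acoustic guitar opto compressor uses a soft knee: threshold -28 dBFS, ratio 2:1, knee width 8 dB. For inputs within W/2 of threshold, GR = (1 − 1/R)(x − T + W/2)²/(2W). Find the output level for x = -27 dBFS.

-27.78125 dBFS

x − T + W/2 = -27 − (-28) + 4 = 5.
GR = (1 − 1/2) × 5² / 16 = 0.5 × 25 / 16 = 0.78125 dB.
Output = -27 − 0.78125 = -27.78125 dBFS.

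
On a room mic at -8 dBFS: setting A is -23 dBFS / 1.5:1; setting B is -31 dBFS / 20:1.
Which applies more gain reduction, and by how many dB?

B, by 16.85 dB

A: GR = 15 − 15/1.5 = 5 dB.
B: GR = 23 − 23/20 = 21.85 dB.
B applies 16.85 dB more gain reduction.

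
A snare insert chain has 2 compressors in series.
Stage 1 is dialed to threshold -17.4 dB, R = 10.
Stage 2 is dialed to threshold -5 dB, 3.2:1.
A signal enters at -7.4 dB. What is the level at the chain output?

-16.4 dB

Stage 1: overshoot 10 dB → 10/10 = 1 dB → -16.4 dB.
Stage 2: below threshold (-16.4 ≤ -5); passes unchanged; output -16.4 dB.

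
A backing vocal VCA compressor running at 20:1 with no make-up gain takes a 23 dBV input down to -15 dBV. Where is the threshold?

-17 dBV

Input is 40 dB above T (since output overshoot × R = input overshoot: (-15 − T)·20 = 23 − T gives T = -17 dBV).
Check: -17 + (23 − (-17))/20 = -17 + 2 = -15 dBV. ✓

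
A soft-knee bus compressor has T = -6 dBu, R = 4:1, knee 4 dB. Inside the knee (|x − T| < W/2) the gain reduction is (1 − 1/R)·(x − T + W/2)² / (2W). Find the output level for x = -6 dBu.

x − T + W/2 = -6 − (-6) + 2 = 2.
GR = (1 − 1/4) × 2² / 8 = 0.75 × 4 / 8 = 0.375 dB.
Output = -6 − 0.375 = -6.375 dBu.

-6.375 dBu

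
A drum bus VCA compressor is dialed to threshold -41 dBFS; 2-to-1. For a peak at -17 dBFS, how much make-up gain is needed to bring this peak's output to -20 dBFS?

Overshoot 24 dB → 24/2 = 12 dB after compression, so the compressed level is -41 + 12 = -29 dBFS.
Make-up = target − compressed = -20 − (-29) = 9 dB.

9 dB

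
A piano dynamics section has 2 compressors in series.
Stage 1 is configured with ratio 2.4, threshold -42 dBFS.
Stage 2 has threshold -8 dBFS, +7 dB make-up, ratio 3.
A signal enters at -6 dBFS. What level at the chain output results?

Stage 1: -6 dBFS is 36 dB over -42 dBFS; at 2.4:1 that becomes 15 dB over, giving -27 dBFS.
Stage 2: -27 dBFS ≤ -8 dBFS, so stage 2 doesn't engage; make-up brings it to -20 dBFS.

-20 dBFS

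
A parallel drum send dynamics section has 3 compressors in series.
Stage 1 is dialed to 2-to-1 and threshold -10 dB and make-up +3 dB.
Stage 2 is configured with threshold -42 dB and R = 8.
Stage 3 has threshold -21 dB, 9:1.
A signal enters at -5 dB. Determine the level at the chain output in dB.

-37.3125 dB

Stage 1: -5 dB is 5 dB over -10 dB; at 2:1 that becomes 2.5 dB over, giving -7.5 dB; +3 dB make-up → -4.5 dB.
Stage 2: overshoot 37.5 dB → 37.5/8 = 4.6875 dB → -37.3125 dB.
Stage 3: -37.3125 dB is at or below the -21 dB threshold — no compression; output -37.3125 dB.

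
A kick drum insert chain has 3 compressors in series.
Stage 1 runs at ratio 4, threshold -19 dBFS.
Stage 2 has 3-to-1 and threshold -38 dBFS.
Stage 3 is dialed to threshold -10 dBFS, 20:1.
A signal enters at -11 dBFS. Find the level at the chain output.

-31 dBFS

Stage 1: 8 dB above -19 dBFS, reduced 4:1 to 2 dB above → -17 dBFS.
Stage 2: overshoot 21 dB → 21/3 = 7 dB → -31 dBFS.
Stage 3: below threshold (-31 ≤ -10); passes unchanged; output -31 dBFS.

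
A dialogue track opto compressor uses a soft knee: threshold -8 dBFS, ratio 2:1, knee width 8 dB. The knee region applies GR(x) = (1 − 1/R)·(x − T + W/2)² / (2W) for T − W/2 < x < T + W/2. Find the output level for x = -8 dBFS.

-8.5 dBFS

x − T + W/2 = -8 − (-8) + 4 = 4.
GR = (1 − 1/2) × 4² / 16 = 0.5 × 16 / 16 = 0.5 dB.
Output = -8 − 0.5 = -8.5 dBFS.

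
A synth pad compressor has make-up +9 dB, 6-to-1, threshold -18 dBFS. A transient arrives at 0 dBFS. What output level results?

-6 dBFS

Overshoot: 0 − (-18) = 18 dB.
The 18 dB excess becomes 3 dB after 6:1 reduction.
Output = -18 + 3 = -15 dBFS; make-up adds 9 dB, giving -6 dBFS.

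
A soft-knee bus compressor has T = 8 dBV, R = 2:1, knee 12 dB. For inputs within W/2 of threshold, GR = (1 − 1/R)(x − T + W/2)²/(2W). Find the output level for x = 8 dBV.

7.25 dBV

x − T + W/2 = 8 − 8 + 6 = 6.
GR = (1 − 1/2) × 6² / 24 = 0.5 × 36 / 24 = 0.75 dB.
Output = 8 − 0.75 = 7.25 dBV.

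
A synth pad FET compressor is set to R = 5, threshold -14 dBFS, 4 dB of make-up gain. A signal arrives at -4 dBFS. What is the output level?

The input is 10 dB above the -14 dBFS threshold.
At 5:1 the overshoot is divided by 5, leaving 2 dB above threshold.
Output = -14 + 2 = -12 dBFS; make-up adds 4 dB, giving -8 dBFS.

-8 dBFS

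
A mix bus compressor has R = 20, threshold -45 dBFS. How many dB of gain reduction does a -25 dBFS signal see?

The signal is 20 dB above threshold.
At 20:1, output sits 20/20 = 1 dB above threshold.
So the signal is attenuated by 20 − 1 = 19 dB.

19 dB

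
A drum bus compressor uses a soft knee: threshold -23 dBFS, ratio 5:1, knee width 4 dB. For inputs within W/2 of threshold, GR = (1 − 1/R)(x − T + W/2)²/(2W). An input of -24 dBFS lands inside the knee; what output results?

-24.1 dBFS

x − T + W/2 = -24 − (-23) + 2 = 1.
GR = (1 − 1/5) × 1² / 8 = 0.8 × 1 / 8 = 0.1 dB.
Output = -24 − 0.1 = -24.1 dBFS.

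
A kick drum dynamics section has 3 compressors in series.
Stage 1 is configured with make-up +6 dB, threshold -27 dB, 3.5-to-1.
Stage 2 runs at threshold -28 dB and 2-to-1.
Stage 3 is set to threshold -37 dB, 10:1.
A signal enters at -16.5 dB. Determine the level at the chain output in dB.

Stage 1: overshoot 10.5 dB → 10.5/3.5 = 3 dB → -24 dB; +6 dB make-up → -18 dB.
Stage 2: -18 dB is 10 dB over -28 dB; at 2:1 that becomes 5 dB over, giving -23 dB.
Stage 3: overshoot 14 dB → 14/10 = 1.4 dB → -35.6 dB.

-35.6 dB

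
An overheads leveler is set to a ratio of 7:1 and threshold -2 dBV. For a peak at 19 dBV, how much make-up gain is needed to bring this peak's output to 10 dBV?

Without make-up, output = threshold + overshoot/7 = -2 + 3 = 1 dBV.
Gap to target: 9 dB.

9 dB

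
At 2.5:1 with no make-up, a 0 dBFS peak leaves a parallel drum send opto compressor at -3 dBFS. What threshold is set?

Let T be the threshold. Output overshoot = (input overshoot)/R, so -3 − T = (0 − T)/2.5.
2.5·(-3 − T) = 0 − T → 1.5·T = -7.5 − 0 = -7.5.
T = -7.5/1.5 = -5 dBFS.

-5 dBFS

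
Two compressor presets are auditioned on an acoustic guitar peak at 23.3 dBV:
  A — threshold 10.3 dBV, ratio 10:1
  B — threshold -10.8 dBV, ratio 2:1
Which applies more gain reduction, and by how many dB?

A: GR = 13 − 13/10 = 11.7 dB.
B: GR = 34.1 − 34.1/2 = 17.05 dB.
Difference: 5.35 dB in favour of B.

B, by 5.35 dB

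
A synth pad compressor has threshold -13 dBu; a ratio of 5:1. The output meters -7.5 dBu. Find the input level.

Post-compression overshoot = -7.5 − (-13) = 5.5 dB.
Input overshoot = R × output overshoot = 27.5 dB → input = -13 + 27.5 = 14.5 dBu.

14.5 dBu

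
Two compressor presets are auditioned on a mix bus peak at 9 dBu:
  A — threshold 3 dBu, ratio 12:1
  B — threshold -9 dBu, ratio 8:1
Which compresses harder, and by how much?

B, by 10.25 dB

A: 6 dB over, compressed to 0.5 dB over, so 5.5 dB of GR.
B: 18 dB over, compressed to 2.25 dB over, so 15.75 dB of GR.
B applies 10.25 dB more gain reduction.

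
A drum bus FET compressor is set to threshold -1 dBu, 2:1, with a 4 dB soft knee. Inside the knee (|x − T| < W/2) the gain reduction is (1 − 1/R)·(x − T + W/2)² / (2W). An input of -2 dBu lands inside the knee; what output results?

-2.0625 dBu

x − T + W/2 = -2 − (-1) + 2 = 1.
GR = (1 − 1/2) × 1² / 8 = 0.5 × 1 / 8 = 0.0625 dB.
Output = -2 − 0.0625 = -2.0625 dBu.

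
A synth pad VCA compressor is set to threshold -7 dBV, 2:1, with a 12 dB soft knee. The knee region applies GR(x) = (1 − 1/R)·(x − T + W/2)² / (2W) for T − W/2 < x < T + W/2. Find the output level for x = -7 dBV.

x − T + W/2 = -7 − (-7) + 6 = 6.
GR = (1 − 1/2) × 6² / 24 = 0.5 × 36 / 24 = 0.75 dB.
Output = -7 − 0.75 = -7.75 dBV.

-7.75 dBV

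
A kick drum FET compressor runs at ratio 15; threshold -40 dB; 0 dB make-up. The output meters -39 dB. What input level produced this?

-25 dB

That's 1 dB above the -40 dB threshold.
Undo the ratio: input overshoot = 1 × 15 = 15 dB, giving input = -25 dB.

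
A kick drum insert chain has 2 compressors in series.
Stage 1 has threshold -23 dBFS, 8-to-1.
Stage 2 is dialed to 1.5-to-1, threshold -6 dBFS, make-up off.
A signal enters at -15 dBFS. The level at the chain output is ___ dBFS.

Stage 1: 8 dB above -23 dBFS, reduced 8:1 to 1 dB above → -22 dBFS.
Stage 2: -22 dBFS ≤ -6 dBFS, so stage 2 doesn't engage; output -22 dBFS.

-22 dBFS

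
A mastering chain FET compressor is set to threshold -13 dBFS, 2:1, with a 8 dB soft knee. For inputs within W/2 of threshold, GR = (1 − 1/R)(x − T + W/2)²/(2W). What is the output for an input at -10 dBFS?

x − T + W/2 = -10 − (-13) + 4 = 7.
GR = (1 − 1/2) × 7² / 16 = 0.5 × 49 / 16 = 1.53125 dB.
Output = -10 − 1.53125 = -11.53125 dBFS.

-11.53125 dBFS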